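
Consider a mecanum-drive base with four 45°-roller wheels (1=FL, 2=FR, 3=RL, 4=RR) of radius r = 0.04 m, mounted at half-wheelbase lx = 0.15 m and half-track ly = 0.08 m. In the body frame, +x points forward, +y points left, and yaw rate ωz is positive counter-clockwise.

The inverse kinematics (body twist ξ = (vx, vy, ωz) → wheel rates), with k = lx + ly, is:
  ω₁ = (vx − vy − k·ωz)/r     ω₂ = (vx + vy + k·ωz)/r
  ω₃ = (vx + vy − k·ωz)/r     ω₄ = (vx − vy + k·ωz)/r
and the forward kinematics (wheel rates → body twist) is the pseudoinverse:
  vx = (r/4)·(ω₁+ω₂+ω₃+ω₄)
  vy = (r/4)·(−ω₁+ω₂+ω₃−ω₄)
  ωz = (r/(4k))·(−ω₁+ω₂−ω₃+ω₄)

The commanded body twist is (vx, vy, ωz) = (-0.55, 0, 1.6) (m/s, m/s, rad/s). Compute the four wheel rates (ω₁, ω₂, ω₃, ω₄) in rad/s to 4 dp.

(-22.9500, -4.5500, -22.9500, -4.5500)

k = lx + ly = 0.15 + 0.08 = 0.2300;  k·ωz = 0.2300·1.6 = 0.3680
ω₁ (FL) = (vx − vy − k·ωz)/r = -0.9180/0.04 = -22.9500
ω₂ (FR) = (vx + vy + k·ωz)/r = -0.1820/0.04 = -4.5500
ω₃ (RL) = (vx + vy − k·ωz)/r = -0.9180/0.04 = -22.9500
ω₄ (RR) = (vx − vy + k·ωz)/r = -0.1820/0.04 = -4.5500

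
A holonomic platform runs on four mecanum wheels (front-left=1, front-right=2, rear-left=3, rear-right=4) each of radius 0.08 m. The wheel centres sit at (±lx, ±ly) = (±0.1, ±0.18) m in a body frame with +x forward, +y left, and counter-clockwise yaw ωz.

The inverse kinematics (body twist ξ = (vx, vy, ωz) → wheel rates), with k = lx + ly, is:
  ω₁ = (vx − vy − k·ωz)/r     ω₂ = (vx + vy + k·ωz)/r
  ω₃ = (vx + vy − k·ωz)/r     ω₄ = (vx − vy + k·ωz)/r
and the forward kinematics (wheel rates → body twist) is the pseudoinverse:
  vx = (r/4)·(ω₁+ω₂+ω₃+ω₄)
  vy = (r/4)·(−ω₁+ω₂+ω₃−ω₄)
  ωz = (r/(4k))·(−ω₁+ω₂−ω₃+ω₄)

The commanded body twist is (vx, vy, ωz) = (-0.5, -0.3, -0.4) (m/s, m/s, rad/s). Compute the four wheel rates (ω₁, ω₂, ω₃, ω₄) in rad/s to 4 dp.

k = lx + ly = 0.1 + 0.18 = 0.2800;  k·ωz = 0.2800·-0.4 = -0.1120
ω₁ (FL) = (vx − vy − k·ωz)/r = -0.0880/0.08 = -1.1000
ω₂ (FR) = (vx + vy + k·ωz)/r = -0.9120/0.08 = -11.4000
ω₃ (RL) = (vx + vy − k·ωz)/r = -0.6880/0.08 = -8.6000
ω₄ (RR) = (vx − vy + k·ωz)/r = -0.3120/0.08 = -3.9000

(-1.1000, -11.4000, -8.6000, -3.9000)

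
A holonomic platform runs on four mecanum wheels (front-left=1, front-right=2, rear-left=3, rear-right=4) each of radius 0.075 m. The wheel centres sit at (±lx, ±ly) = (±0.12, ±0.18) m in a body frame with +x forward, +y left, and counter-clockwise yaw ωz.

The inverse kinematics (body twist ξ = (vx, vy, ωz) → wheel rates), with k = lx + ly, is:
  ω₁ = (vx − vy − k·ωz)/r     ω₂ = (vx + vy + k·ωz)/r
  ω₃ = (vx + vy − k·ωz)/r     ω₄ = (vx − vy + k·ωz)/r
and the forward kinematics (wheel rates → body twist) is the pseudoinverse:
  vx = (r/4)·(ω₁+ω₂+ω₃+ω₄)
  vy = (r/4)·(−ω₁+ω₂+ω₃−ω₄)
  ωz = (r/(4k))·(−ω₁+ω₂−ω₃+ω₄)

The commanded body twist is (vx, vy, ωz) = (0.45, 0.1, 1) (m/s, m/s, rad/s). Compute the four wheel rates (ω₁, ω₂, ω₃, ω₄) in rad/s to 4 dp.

(0.6667, 11.3333, 3.3333, 8.6667)

k = lx + ly = 0.12 + 0.18 = 0.3000;  k·ωz = 0.3000·1 = 0.3000
ω₁ (FL) = (vx − vy − k·ωz)/r = 0.0500/0.075 = 0.6667
ω₂ (FR) = (vx + vy + k·ωz)/r = 0.8500/0.075 = 11.3333
ω₃ (RL) = (vx + vy − k·ωz)/r = 0.2500/0.075 = 3.3333
ω₄ (RR) = (vx − vy + k·ωz)/r = 0.6500/0.075 = 8.6667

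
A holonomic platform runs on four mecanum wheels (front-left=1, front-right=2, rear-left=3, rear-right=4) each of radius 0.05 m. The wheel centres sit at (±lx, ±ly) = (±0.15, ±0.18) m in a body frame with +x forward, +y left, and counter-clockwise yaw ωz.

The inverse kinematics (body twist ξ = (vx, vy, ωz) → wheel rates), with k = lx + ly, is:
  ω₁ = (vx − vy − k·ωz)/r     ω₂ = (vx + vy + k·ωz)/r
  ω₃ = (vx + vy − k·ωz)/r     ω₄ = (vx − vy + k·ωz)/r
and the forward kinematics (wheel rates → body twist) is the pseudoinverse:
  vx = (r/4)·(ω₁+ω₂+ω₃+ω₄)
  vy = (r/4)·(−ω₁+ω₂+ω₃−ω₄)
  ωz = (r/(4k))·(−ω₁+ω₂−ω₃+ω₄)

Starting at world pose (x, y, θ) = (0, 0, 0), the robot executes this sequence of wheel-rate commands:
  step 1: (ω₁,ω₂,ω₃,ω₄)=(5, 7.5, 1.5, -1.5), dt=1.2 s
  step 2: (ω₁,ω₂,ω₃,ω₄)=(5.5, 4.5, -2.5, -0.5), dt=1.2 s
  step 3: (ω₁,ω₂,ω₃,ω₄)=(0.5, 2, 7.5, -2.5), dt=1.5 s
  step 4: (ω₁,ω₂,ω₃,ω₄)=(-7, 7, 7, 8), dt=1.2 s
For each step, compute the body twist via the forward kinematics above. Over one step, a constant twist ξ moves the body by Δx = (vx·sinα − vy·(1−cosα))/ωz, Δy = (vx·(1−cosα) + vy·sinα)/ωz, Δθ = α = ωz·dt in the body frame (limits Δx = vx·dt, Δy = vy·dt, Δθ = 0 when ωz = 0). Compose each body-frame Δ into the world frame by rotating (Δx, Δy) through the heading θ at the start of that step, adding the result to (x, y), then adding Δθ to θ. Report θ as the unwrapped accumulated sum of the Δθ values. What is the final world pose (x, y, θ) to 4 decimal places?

step 1: ξ=(vx,vy,ωz)=(0.1562, 0.0688, -0.0189), dt=1.2 → body Δ=(0.1884, 0.0804, -0.0227) → world pose (0.1884, 0.0804, -0.0227)
step 2: ξ=(vx,vy,ωz)=(0.0875, -0.0375, 0.0379), dt=1.2 → body Δ=(0.1060, -0.0426, 0.0455) → world pose (0.2934, 0.0354, 0.0227)
step 3: ξ=(vx,vy,ωz)=(0.0938, 0.1437, -0.3220), dt=1.5 → body Δ=(0.1863, 0.1740, -0.4830) → world pose (0.4757, 0.2136, -0.4602)
step 4: ξ=(vx,vy,ωz)=(0.1875, 0.1625, 0.5682), dt=1.2 → body Δ=(0.1440, 0.2540, 0.6818) → world pose (0.7176, 0.3772, 0.2216)

(0.7176, 0.3772, 0.2216)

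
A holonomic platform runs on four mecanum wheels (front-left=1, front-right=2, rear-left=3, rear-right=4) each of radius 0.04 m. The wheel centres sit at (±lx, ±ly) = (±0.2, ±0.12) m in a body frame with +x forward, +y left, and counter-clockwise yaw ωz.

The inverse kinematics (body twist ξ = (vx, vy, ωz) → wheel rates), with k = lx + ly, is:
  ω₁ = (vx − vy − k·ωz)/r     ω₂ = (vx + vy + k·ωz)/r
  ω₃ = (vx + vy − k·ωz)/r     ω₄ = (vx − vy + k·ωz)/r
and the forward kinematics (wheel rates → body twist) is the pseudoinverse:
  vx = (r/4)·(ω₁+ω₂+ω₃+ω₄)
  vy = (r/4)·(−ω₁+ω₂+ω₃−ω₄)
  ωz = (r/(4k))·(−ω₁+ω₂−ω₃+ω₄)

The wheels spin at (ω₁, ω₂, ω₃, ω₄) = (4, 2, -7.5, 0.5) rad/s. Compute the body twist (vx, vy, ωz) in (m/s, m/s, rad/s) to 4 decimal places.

k = lx + ly = 0.2 + 0.12 = 0.3200
ω₁+ω₂+ω₃+ω₄ = -1.0000  →  vx = (0.04/4)·-1.0000 = -0.0100
−ω₁+ω₂+ω₃−ω₄ = -10.0000  →  vy = (0.04/4)·-10.0000 = -0.1000
−ω₁+ω₂−ω₃+ω₄ = 6.0000  →  ωz = (0.04/1.2800)·6.0000 = 0.1875

(-0.0100, -0.1000, 0.1875)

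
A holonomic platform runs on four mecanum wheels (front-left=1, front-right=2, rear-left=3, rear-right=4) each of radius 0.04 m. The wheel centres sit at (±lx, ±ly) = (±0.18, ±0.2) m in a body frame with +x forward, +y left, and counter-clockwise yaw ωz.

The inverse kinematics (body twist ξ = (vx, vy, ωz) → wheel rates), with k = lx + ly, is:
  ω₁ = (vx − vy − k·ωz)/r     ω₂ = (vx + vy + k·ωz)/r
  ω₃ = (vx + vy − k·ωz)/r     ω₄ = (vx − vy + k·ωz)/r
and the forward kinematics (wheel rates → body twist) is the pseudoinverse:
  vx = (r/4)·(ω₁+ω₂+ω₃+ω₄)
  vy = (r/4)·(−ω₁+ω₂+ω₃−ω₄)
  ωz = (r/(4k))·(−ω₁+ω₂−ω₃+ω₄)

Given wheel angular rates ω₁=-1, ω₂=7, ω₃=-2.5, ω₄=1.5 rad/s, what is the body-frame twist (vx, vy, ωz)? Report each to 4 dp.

k = lx + ly = 0.18 + 0.2 = 0.3800
ω₁+ω₂+ω₃+ω₄ = 5.0000  →  vx = (0.04/4)·5.0000 = 0.0500
−ω₁+ω₂+ω₃−ω₄ = 4.0000  →  vy = (0.04/4)·4.0000 = 0.0400
−ω₁+ω₂−ω₃+ω₄ = 12.0000  →  ωz = (0.04/1.5200)·12.0000 = 0.3158

(0.0500, 0.0400, 0.3158)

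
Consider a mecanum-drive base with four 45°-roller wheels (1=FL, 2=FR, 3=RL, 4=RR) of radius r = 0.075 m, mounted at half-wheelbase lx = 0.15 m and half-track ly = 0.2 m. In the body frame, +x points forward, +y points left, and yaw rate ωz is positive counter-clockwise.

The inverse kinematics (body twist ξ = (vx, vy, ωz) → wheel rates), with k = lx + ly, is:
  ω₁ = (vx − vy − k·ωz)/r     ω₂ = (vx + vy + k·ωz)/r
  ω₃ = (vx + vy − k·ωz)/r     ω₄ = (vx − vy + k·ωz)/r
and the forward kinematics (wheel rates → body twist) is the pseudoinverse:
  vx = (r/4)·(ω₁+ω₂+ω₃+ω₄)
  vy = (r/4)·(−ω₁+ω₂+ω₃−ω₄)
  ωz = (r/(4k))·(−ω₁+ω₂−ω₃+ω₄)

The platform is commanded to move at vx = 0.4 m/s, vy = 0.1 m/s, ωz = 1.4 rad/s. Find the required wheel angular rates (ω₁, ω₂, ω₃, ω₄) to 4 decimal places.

k = lx + ly = 0.15 + 0.2 = 0.3500;  k·ωz = 0.3500·1.4 = 0.4900
ω₁ (FL) = (vx − vy − k·ωz)/r = -0.1900/0.075 = -2.5333
ω₂ (FR) = (vx + vy + k·ωz)/r = 0.9900/0.075 = 13.2000
ω₃ (RL) = (vx + vy − k·ωz)/r = 0.0100/0.075 = 0.1333
ω₄ (RR) = (vx − vy + k·ωz)/r = 0.7900/0.075 = 10.5333

(-2.5333, 13.2000, 0.1333, 10.5333)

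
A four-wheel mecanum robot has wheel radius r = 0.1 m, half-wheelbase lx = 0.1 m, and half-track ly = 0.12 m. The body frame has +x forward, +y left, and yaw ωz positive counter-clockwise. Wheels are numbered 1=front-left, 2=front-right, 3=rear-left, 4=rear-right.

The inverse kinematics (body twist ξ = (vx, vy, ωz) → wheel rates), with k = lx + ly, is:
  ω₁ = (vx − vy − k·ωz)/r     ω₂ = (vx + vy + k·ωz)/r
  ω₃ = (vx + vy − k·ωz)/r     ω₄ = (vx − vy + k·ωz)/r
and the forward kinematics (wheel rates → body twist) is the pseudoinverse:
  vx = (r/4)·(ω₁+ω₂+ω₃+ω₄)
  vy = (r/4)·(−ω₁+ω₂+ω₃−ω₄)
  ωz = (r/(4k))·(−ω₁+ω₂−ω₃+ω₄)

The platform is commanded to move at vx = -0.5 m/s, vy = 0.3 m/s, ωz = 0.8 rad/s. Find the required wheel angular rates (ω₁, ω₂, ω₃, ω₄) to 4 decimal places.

k = lx + ly = 0.1 + 0.12 = 0.2200;  k·ωz = 0.2200·0.8 = 0.1760
ω₁ (FL) = (vx − vy − k·ωz)/r = -0.9760/0.1 = -9.7600
ω₂ (FR) = (vx + vy + k·ωz)/r = -0.0240/0.1 = -0.2400
ω₃ (RL) = (vx + vy − k·ωz)/r = -0.3760/0.1 = -3.7600
ω₄ (RR) = (vx − vy + k·ωz)/r = -0.6240/0.1 = -6.2400

(-9.7600, -0.2400, -3.7600, -6.2400)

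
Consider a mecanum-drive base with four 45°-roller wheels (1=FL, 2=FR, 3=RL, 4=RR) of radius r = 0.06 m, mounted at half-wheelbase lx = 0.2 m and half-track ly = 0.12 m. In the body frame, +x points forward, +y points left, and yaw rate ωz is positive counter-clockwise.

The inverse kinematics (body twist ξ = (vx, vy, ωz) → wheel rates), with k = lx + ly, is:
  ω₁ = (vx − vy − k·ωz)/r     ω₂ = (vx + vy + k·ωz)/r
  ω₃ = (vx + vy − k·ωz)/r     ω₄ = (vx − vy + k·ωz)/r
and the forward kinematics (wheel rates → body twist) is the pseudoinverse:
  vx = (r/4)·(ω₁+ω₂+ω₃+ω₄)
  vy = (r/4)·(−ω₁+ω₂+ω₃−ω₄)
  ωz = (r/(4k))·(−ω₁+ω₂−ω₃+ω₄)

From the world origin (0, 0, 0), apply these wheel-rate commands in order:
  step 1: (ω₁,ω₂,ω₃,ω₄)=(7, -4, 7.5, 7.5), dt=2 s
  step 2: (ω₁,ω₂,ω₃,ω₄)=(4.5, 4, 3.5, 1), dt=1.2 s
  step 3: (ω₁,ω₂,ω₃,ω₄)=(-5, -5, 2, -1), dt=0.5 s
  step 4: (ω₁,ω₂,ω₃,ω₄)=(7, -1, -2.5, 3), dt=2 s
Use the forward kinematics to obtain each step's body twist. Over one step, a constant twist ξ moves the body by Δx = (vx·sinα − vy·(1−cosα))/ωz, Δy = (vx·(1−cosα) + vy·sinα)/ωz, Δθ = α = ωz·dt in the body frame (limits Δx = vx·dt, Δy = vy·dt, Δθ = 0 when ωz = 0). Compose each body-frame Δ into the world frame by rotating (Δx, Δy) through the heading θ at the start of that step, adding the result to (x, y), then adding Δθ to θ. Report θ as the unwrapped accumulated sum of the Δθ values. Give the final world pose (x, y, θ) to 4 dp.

(0.0659, -0.9171, -1.5047)

step 1: ξ=(vx,vy,ωz)=(0.2700, -0.1650, -0.5156), dt=2.0 → body Δ=(0.2936, -0.5292, -1.0312) → world pose (0.2936, -0.5292, -1.0312)
step 2: ξ=(vx,vy,ωz)=(0.1950, 0.0300, -0.1406), dt=1.2 → body Δ=(0.2359, 0.0161, -0.1687) → world pose (0.4287, -0.7233, -1.2000)
step 3: ξ=(vx,vy,ωz)=(-0.1350, 0.0450, -0.1406), dt=0.5 → body Δ=(-0.0667, 0.0249, -0.0703) → world pose (0.4277, -0.6522, -1.2703)
step 4: ξ=(vx,vy,ωz)=(0.0975, -0.2025, -0.1172), dt=2.0 → body Δ=(0.1460, -0.4240, -0.2344) → world pose (0.0659, -0.9171, -1.5047)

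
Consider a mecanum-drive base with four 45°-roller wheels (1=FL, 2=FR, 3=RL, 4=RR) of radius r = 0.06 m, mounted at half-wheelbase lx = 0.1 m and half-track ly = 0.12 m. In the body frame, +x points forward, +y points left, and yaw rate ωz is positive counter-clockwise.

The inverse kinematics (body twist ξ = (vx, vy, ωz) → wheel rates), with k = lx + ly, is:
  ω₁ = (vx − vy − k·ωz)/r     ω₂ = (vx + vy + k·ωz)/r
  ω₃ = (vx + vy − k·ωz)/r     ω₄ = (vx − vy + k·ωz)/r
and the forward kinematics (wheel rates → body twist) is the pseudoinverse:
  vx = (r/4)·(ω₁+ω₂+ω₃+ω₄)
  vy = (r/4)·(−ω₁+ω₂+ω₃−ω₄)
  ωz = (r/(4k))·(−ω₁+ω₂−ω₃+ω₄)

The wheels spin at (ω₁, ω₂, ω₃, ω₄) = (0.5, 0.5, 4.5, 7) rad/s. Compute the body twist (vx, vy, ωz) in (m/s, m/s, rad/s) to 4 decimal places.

(0.1875, -0.0375, 0.1705)

k = lx + ly = 0.1 + 0.12 = 0.2200
ω₁+ω₂+ω₃+ω₄ = 12.5000  →  vx = (0.06/4)·12.5000 = 0.1875
−ω₁+ω₂+ω₃−ω₄ = -2.5000  →  vy = (0.06/4)·-2.5000 = -0.0375
−ω₁+ω₂−ω₃+ω₄ = 2.5000  →  ωz = (0.06/0.8800)·2.5000 = 0.1705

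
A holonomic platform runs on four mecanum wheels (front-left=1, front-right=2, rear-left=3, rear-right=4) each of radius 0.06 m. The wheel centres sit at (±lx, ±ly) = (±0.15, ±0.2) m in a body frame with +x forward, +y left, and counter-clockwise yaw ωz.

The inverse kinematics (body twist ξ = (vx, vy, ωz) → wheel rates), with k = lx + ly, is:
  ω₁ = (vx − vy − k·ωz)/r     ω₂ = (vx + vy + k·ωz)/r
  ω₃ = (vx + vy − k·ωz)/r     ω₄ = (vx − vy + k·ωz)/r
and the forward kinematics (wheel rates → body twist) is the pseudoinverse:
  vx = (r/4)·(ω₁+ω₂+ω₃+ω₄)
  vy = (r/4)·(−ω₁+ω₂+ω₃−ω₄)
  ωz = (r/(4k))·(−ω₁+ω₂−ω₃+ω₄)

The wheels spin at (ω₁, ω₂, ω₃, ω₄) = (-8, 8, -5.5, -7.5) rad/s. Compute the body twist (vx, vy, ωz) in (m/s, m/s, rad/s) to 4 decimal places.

(-0.1950, 0.2700, 0.6000)

k = lx + ly = 0.15 + 0.2 = 0.3500
ω₁+ω₂+ω₃+ω₄ = -13.0000  →  vx = (0.06/4)·-13.0000 = -0.1950
−ω₁+ω₂+ω₃−ω₄ = 18.0000  →  vy = (0.06/4)·18.0000 = 0.2700
−ω₁+ω₂−ω₃+ω₄ = 14.0000  →  ωz = (0.06/1.4000)·14.0000 = 0.6000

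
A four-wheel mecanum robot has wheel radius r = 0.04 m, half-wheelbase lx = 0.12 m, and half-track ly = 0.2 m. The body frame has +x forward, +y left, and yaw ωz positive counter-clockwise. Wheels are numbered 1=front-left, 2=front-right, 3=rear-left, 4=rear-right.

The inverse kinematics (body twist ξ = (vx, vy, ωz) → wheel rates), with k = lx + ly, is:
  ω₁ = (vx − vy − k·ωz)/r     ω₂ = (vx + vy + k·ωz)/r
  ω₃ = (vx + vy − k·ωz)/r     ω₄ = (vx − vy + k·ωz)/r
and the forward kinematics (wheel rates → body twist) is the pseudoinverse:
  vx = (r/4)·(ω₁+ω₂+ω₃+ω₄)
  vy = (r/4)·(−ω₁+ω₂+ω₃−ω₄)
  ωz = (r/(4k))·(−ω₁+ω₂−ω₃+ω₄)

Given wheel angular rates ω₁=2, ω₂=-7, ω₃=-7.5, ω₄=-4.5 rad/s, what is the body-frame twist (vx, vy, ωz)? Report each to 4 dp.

(-0.1700, -0.1200, -0.1875)

k = lx + ly = 0.12 + 0.2 = 0.3200
ω₁+ω₂+ω₃+ω₄ = -17.0000  →  vx = (0.04/4)·-17.0000 = -0.1700
−ω₁+ω₂+ω₃−ω₄ = -12.0000  →  vy = (0.04/4)·-12.0000 = -0.1200
−ω₁+ω₂−ω₃+ω₄ = -6.0000  →  ωz = (0.04/1.2800)·-6.0000 = -0.1875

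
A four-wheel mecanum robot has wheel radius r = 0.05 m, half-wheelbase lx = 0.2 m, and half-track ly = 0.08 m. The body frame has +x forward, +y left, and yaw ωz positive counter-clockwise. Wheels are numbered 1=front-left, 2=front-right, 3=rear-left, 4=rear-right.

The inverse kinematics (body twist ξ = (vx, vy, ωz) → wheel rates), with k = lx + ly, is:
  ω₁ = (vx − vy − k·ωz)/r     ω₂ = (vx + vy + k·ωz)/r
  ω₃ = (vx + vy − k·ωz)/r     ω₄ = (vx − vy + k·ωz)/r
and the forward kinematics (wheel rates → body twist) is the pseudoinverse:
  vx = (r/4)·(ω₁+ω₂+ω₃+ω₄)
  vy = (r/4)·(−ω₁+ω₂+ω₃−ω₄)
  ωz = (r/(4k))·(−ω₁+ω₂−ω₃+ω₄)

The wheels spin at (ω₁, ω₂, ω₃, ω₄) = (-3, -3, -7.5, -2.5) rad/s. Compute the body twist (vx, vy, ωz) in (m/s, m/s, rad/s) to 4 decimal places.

(-0.2000, -0.0625, 0.2232)

k = lx + ly = 0.2 + 0.08 = 0.2800
ω₁+ω₂+ω₃+ω₄ = -16.0000  →  vx = (0.05/4)·-16.0000 = -0.2000
−ω₁+ω₂+ω₃−ω₄ = -5.0000  →  vy = (0.05/4)·-5.0000 = -0.0625
−ω₁+ω₂−ω₃+ω₄ = 5.0000  →  ωz = (0.05/1.1200)·5.0000 = 0.2232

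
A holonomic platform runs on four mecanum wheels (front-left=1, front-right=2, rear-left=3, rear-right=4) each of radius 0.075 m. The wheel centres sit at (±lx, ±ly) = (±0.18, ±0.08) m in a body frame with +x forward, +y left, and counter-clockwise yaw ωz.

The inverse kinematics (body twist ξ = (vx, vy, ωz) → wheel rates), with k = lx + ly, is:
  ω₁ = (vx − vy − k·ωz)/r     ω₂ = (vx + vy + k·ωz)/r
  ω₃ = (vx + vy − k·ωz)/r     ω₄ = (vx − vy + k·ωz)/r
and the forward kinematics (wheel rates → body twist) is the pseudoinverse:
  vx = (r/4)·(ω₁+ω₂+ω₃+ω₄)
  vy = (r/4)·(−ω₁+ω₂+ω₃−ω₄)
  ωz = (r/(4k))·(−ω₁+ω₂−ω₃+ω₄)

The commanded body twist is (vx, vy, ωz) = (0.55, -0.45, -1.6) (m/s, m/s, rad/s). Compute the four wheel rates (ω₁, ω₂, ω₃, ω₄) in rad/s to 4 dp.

(18.8800, -4.2133, 6.8800, 7.7867)

k = lx + ly = 0.18 + 0.08 = 0.2600;  k·ωz = 0.2600·-1.6 = -0.4160
ω₁ (FL) = (vx − vy − k·ωz)/r = 1.4160/0.075 = 18.8800
ω₂ (FR) = (vx + vy + k·ωz)/r = -0.3160/0.075 = -4.2133
ω₃ (RL) = (vx + vy − k·ωz)/r = 0.5160/0.075 = 6.8800
ω₄ (RR) = (vx − vy + k·ωz)/r = 0.5840/0.075 = 7.7867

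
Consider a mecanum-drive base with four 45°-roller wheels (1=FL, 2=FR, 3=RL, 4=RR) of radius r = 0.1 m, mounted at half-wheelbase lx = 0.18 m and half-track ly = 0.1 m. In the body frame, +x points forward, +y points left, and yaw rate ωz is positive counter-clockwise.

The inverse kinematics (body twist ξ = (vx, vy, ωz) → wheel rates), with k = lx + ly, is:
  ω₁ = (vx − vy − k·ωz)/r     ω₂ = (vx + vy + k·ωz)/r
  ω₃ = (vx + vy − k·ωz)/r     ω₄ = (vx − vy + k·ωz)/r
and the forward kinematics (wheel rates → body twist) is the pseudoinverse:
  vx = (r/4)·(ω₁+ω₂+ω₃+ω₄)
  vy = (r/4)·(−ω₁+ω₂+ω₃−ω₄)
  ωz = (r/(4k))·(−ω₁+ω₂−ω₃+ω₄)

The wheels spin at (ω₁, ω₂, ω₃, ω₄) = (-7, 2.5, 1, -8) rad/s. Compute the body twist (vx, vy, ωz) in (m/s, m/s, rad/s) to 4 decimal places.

(-0.2875, 0.4625, 0.0446)

k = lx + ly = 0.18 + 0.1 = 0.2800
ω₁+ω₂+ω₃+ω₄ = -11.5000  →  vx = (0.1/4)·-11.5000 = -0.2875
−ω₁+ω₂+ω₃−ω₄ = 18.5000  →  vy = (0.1/4)·18.5000 = 0.4625
−ω₁+ω₂−ω₃+ω₄ = 0.5000  →  ωz = (0.1/1.1200)·0.5000 = 0.0446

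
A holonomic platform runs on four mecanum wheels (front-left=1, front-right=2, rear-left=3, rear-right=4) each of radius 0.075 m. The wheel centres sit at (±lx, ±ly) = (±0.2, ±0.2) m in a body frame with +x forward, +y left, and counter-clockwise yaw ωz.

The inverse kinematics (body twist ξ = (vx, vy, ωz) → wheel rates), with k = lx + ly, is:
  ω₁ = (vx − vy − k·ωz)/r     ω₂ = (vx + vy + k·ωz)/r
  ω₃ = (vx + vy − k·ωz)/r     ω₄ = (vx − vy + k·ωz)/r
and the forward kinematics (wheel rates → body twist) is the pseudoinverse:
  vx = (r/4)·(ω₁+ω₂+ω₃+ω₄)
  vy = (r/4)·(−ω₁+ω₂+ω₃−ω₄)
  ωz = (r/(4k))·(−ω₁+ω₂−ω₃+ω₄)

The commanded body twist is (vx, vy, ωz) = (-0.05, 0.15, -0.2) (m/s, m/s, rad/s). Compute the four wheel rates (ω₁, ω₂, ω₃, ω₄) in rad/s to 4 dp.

(-1.6000, 0.2667, 2.4000, -3.7333)

k = lx + ly = 0.2 + 0.2 = 0.4000;  k·ωz = 0.4000·-0.2 = -0.0800
ω₁ (FL) = (vx − vy − k·ωz)/r = -0.1200/0.075 = -1.6000
ω₂ (FR) = (vx + vy + k·ωz)/r = 0.0200/0.075 = 0.2667
ω₃ (RL) = (vx + vy − k·ωz)/r = 0.1800/0.075 = 2.4000
ω₄ (RR) = (vx − vy + k·ωz)/r = -0.2800/0.075 = -3.7333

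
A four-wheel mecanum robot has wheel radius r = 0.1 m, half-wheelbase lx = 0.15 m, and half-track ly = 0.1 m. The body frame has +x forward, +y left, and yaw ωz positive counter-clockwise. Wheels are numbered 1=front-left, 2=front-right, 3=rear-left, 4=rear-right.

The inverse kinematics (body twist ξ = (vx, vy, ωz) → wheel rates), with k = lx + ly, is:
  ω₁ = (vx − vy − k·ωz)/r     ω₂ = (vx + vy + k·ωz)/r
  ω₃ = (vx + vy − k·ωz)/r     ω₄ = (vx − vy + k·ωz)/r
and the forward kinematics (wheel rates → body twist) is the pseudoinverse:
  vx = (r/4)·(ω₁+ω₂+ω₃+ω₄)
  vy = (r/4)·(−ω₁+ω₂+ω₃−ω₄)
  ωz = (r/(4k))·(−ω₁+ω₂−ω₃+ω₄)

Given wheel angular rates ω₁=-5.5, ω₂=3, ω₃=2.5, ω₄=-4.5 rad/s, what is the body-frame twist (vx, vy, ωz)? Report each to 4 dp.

k = lx + ly = 0.15 + 0.1 = 0.2500
ω₁+ω₂+ω₃+ω₄ = -4.5000  →  vx = (0.1/4)·-4.5000 = -0.1125
−ω₁+ω₂+ω₃−ω₄ = 15.5000  →  vy = (0.1/4)·15.5000 = 0.3875
−ω₁+ω₂−ω₃+ω₄ = 1.5000  →  ωz = (0.1/1.0000)·1.5000 = 0.1500

(-0.1125, 0.3875, 0.1500)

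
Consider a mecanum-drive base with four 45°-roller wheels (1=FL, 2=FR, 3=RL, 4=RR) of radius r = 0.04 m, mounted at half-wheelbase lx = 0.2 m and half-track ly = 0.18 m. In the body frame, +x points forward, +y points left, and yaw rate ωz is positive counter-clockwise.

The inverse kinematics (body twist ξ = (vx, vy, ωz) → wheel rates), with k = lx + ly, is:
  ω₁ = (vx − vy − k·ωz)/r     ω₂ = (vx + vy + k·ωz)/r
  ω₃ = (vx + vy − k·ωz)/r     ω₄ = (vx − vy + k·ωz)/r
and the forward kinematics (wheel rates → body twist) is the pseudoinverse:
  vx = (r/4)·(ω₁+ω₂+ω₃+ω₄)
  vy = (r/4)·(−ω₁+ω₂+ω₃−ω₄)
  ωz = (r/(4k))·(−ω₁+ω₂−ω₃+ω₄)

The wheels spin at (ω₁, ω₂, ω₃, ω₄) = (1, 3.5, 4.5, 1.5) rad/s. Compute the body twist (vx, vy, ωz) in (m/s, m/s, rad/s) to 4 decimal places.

(0.1050, 0.0550, -0.0132)

k = lx + ly = 0.2 + 0.18 = 0.3800
ω₁+ω₂+ω₃+ω₄ = 10.5000  →  vx = (0.04/4)·10.5000 = 0.1050
−ω₁+ω₂+ω₃−ω₄ = 5.5000  →  vy = (0.04/4)·5.5000 = 0.0550
−ω₁+ω₂−ω₃+ω₄ = -0.5000  →  ωz = (0.04/1.5200)·-0.5000 = -0.0132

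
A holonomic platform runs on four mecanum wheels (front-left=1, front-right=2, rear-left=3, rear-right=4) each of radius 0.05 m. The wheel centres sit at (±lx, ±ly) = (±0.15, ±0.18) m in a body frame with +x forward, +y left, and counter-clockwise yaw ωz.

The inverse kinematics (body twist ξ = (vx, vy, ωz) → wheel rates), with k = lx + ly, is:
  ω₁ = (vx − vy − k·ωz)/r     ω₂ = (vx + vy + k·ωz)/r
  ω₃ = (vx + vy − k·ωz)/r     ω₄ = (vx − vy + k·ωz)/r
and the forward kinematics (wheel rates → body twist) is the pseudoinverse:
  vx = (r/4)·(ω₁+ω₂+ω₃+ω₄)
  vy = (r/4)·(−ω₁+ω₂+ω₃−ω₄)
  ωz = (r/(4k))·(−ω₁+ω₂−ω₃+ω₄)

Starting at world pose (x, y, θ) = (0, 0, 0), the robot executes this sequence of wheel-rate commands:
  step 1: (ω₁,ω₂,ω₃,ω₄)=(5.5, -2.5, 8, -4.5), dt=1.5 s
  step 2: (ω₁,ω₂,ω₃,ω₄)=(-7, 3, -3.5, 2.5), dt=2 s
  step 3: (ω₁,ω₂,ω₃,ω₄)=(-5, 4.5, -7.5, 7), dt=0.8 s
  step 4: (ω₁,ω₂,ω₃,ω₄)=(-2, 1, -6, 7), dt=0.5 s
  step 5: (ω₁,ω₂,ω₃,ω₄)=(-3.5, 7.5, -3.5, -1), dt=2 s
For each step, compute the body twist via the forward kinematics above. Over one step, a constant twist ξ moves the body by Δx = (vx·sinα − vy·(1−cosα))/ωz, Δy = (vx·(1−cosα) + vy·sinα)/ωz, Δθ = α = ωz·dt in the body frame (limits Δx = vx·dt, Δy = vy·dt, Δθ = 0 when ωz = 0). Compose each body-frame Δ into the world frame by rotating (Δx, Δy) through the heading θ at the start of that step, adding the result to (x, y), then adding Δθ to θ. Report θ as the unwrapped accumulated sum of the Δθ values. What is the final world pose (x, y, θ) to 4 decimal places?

(-0.0526, 0.0434, 2.1004)

step 1: ξ=(vx,vy,ωz)=(0.0813, 0.0563, -0.7765), dt=1.5 → body Δ=(0.1400, 0.0032, -1.1648) → world pose (0.1400, 0.0032, -1.1648)
step 2: ξ=(vx,vy,ωz)=(-0.0625, 0.0500, 0.6061), dt=2.0 → body Δ=(-0.1501, 0.0103, 1.2121) → world pose (0.0902, 0.1452, 0.0473)
step 3: ξ=(vx,vy,ωz)=(-0.0125, -0.0625, 0.9091), dt=0.8 → body Δ=(0.0083, -0.0492, 0.7273) → world pose (0.1007, 0.0965, 0.7746)
step 4: ξ=(vx,vy,ωz)=(0.0000, -0.1250, 0.6061), dt=0.5 → body Δ=(0.0094, -0.0615, 0.3030) → world pose (0.1505, 0.0591, 1.0777)
step 5: ξ=(vx,vy,ωz)=(-0.0063, 0.1062, 0.5114), dt=2.0 → body Δ=(-0.1099, 0.1715, 1.0227) → world pose (-0.0526, 0.0434, 2.1004)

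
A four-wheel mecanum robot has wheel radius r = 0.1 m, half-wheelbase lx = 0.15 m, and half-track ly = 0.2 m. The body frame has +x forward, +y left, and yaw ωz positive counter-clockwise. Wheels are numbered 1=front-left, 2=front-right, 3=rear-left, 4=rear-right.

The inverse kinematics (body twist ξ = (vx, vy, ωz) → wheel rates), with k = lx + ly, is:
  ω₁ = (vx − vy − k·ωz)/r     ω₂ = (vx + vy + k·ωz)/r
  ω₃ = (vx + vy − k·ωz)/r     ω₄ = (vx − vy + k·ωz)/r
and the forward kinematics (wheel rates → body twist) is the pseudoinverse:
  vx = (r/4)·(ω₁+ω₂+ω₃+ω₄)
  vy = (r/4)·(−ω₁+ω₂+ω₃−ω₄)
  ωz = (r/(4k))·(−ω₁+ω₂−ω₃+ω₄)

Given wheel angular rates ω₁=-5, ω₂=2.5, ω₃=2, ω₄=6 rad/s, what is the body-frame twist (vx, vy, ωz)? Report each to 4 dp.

(0.1375, 0.0875, 0.8214)

k = lx + ly = 0.15 + 0.2 = 0.3500
ω₁+ω₂+ω₃+ω₄ = 5.5000  →  vx = (0.1/4)·5.5000 = 0.1375
−ω₁+ω₂+ω₃−ω₄ = 3.5000  →  vy = (0.1/4)·3.5000 = 0.0875
−ω₁+ω₂−ω₃+ω₄ = 11.5000  →  ωz = (0.1/1.4000)·11.5000 = 0.8214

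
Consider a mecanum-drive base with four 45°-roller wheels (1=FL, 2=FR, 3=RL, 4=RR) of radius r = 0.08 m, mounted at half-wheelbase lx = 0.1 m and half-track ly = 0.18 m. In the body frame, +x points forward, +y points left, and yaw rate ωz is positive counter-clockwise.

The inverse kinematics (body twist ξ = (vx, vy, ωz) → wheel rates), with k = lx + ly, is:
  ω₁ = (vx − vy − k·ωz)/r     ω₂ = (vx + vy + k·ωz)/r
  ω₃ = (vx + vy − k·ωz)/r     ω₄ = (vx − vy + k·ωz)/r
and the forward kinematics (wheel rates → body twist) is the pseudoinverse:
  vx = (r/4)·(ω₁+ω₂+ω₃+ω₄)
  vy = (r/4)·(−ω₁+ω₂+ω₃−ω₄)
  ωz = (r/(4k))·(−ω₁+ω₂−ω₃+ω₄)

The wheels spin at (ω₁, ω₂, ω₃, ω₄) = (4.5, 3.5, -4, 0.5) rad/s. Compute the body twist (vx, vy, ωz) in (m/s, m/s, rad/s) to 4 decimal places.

k = lx + ly = 0.1 + 0.18 = 0.2800
ω₁+ω₂+ω₃+ω₄ = 4.5000  →  vx = (0.08/4)·4.5000 = 0.0900
−ω₁+ω₂+ω₃−ω₄ = -5.5000  →  vy = (0.08/4)·-5.5000 = -0.1100
−ω₁+ω₂−ω₃+ω₄ = 3.5000  →  ωz = (0.08/1.1200)·3.5000 = 0.2500

(0.0900, -0.1100, 0.2500)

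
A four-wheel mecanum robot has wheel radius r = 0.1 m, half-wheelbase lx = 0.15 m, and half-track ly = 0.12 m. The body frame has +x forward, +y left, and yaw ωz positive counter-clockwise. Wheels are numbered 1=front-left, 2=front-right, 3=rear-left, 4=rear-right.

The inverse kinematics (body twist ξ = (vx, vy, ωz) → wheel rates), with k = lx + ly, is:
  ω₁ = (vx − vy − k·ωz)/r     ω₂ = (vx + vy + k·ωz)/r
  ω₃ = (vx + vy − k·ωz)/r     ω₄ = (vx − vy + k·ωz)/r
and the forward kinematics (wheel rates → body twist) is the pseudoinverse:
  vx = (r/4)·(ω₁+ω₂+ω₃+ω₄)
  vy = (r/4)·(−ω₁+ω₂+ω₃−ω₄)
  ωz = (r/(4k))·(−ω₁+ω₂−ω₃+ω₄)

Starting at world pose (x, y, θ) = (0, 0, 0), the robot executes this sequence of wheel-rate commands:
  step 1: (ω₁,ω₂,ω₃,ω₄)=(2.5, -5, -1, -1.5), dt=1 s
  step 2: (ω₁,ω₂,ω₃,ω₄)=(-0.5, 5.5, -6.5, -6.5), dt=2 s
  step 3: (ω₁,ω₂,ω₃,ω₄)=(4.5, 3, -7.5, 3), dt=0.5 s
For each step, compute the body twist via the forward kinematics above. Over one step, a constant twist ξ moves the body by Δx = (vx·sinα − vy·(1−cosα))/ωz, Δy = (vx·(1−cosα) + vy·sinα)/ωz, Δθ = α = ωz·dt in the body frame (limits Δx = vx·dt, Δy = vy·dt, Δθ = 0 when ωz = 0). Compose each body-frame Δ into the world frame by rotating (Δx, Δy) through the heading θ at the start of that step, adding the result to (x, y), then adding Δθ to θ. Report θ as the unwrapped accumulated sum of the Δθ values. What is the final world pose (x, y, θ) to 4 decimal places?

(-0.3840, 0.1303, 0.7870)

step 1: ξ=(vx,vy,ωz)=(-0.1250, -0.1750, -0.7407), dt=1.0 → body Δ=(-0.1758, -0.1152, -0.7407) → world pose (-0.1758, -0.1152, -0.7407)
step 2: ξ=(vx,vy,ωz)=(-0.2000, 0.1500, 0.5556), dt=2.0 → body Δ=(-0.4728, 0.0417, 1.1111) → world pose (-0.4966, 0.2346, 0.3704)
step 3: ξ=(vx,vy,ωz)=(0.0750, -0.3000, 0.8333), dt=0.5 → body Δ=(0.0672, -0.1380, 0.4167) → world pose (-0.3840, 0.1303, 0.7870)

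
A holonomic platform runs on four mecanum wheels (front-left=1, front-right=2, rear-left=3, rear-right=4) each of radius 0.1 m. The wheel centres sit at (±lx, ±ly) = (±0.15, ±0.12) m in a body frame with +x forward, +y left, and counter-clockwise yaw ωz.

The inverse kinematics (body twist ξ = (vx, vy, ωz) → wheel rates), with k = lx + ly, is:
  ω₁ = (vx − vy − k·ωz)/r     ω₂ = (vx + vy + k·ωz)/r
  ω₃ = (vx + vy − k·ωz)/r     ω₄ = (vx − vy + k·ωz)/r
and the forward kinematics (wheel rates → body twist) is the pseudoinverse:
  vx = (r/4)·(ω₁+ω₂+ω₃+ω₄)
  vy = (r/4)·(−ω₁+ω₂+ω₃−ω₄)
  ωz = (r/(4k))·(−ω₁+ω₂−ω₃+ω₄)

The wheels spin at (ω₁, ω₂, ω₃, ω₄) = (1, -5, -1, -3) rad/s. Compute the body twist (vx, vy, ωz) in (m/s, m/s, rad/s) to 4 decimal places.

(-0.2000, -0.1000, -0.7407)

k = lx + ly = 0.15 + 0.12 = 0.2700
ω₁+ω₂+ω₃+ω₄ = -8.0000  →  vx = (0.1/4)·-8.0000 = -0.2000
−ω₁+ω₂+ω₃−ω₄ = -4.0000  →  vy = (0.1/4)·-4.0000 = -0.1000
−ω₁+ω₂−ω₃+ω₄ = -8.0000  →  ωz = (0.1/1.0800)·-8.0000 = -0.7407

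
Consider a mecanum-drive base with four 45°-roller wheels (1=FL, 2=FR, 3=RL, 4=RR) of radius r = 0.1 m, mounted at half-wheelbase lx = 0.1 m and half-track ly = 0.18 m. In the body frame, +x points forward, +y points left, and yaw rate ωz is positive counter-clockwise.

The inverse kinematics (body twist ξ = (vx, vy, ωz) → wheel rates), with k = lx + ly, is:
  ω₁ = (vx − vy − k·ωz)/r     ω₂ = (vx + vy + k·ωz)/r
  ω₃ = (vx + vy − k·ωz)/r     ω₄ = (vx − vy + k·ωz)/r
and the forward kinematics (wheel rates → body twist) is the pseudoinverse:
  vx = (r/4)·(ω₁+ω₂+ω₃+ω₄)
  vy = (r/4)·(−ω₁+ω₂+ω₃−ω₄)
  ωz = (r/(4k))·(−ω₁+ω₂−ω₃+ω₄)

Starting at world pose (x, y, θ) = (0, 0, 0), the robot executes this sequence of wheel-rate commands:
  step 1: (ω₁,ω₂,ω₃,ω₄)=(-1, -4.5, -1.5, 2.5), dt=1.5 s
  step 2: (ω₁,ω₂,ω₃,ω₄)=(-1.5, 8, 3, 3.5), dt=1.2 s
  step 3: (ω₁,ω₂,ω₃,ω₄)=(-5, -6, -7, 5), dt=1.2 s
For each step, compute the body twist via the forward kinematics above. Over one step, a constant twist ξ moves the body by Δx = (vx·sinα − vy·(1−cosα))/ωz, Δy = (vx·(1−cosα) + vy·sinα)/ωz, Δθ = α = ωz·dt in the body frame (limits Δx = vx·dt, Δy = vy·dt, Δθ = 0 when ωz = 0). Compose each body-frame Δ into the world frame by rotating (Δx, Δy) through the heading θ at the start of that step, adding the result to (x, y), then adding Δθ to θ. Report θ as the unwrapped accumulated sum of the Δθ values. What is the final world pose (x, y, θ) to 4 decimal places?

step 1: ξ=(vx,vy,ωz)=(-0.1125, -0.1875, 0.0446), dt=1.5 → body Δ=(-0.1592, -0.2867, 0.0670) → world pose (-0.1592, -0.2867, 0.0670)
step 2: ξ=(vx,vy,ωz)=(0.3250, 0.2250, 0.8929), dt=1.2 → body Δ=(0.1882, 0.4109, 1.0714) → world pose (0.0011, 0.1359, 1.1384)
step 3: ξ=(vx,vy,ωz)=(-0.3250, -0.3250, 0.9821), dt=1.2 → body Δ=(-0.1014, -0.5102, 1.1786) → world pose (0.4219, -0.1699, 2.3170)

(0.4219, -0.1699, 2.3170)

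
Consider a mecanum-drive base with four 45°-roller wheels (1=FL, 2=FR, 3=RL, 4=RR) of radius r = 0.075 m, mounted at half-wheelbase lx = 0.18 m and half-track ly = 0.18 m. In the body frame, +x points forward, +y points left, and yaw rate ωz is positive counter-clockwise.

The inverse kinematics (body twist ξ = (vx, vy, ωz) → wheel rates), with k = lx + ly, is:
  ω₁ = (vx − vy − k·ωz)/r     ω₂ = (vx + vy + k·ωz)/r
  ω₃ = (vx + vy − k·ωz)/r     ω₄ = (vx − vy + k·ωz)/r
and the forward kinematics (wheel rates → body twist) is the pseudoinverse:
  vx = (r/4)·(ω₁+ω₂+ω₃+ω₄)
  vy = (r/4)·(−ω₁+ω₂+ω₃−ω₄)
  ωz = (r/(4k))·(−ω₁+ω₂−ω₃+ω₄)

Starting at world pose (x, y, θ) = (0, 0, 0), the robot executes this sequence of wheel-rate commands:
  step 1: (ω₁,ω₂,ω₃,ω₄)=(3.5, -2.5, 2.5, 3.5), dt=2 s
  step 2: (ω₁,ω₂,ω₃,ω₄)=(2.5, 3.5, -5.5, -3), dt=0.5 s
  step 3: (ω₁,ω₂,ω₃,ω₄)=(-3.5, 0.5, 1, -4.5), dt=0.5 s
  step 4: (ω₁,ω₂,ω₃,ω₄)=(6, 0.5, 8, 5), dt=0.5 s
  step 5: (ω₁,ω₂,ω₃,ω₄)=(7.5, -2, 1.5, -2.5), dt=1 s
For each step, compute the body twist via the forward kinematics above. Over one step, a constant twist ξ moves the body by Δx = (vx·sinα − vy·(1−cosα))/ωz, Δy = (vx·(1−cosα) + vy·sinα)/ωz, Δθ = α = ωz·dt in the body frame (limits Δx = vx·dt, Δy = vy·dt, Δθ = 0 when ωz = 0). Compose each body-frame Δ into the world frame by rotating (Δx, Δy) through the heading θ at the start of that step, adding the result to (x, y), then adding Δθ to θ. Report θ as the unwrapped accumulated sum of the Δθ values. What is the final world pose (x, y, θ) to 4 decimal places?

(0.2349, -0.4545, -1.3932)

step 1: ξ=(vx,vy,ωz)=(0.1313, -0.1313, -0.2604), dt=2.0 → body Δ=(0.1840, -0.3176, -0.5208) → world pose (0.1840, -0.3176, -0.5208)
step 2: ξ=(vx,vy,ωz)=(-0.0469, -0.0281, 0.1823), dt=0.5 → body Δ=(-0.0228, -0.0151, 0.0911) → world pose (0.1567, -0.3194, -0.4297)
step 3: ξ=(vx,vy,ωz)=(-0.1219, 0.1781, -0.0781), dt=0.5 → body Δ=(-0.0592, 0.0902, -0.0391) → world pose (0.1405, -0.2127, -0.4688)
step 4: ξ=(vx,vy,ωz)=(0.3656, -0.0469, -0.4427), dt=0.5 → body Δ=(0.1787, -0.0434, -0.2214) → world pose (0.2803, -0.3322, -0.6901)
step 5: ξ=(vx,vy,ωz)=(0.0844, -0.1031, -0.7031), dt=1.0 → body Δ=(0.0428, -0.1233, -0.7031) → world pose (0.2349, -0.4545, -1.3932)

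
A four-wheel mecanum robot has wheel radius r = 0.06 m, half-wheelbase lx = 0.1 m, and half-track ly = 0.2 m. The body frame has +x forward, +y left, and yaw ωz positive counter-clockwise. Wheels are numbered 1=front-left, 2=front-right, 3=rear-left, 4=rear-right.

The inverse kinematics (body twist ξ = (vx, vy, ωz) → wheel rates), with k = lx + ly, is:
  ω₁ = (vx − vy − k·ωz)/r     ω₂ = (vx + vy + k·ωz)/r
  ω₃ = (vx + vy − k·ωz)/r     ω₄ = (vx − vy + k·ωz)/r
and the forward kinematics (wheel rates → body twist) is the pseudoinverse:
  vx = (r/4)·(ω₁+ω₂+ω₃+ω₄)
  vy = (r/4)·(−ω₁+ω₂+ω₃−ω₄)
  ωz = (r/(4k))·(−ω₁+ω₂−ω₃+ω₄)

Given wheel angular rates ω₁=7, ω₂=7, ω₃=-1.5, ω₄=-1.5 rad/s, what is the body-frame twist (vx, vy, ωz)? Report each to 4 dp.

k = lx + ly = 0.1 + 0.2 = 0.3000
ω₁+ω₂+ω₃+ω₄ = 11.0000  →  vx = (0.06/4)·11.0000 = 0.1650
−ω₁+ω₂+ω₃−ω₄ = 0.0000  →  vy = (0.06/4)·0.0000 = 0.0000
−ω₁+ω₂−ω₃+ω₄ = 0.0000  →  ωz = (0.06/1.2000)·0.0000 = 0.0000

(0.1650, 0.0000, 0.0000)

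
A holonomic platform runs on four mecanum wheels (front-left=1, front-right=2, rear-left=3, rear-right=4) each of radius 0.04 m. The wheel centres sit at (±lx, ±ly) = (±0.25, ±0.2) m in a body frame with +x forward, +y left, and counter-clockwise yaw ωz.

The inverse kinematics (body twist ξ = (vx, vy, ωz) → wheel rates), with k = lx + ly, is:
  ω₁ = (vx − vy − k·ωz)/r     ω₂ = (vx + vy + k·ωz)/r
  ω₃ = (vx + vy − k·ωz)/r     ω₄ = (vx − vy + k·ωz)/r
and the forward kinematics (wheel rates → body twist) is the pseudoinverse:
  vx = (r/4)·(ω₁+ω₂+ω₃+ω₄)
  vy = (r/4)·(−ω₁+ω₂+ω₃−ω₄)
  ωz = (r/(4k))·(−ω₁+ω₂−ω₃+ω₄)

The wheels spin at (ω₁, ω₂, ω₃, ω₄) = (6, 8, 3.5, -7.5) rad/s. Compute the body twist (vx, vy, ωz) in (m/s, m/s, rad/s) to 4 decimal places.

(0.1000, 0.1300, -0.2000)

k = lx + ly = 0.25 + 0.2 = 0.4500
ω₁+ω₂+ω₃+ω₄ = 10.0000  →  vx = (0.04/4)·10.0000 = 0.1000
−ω₁+ω₂+ω₃−ω₄ = 13.0000  →  vy = (0.04/4)·13.0000 = 0.1300
−ω₁+ω₂−ω₃+ω₄ = -9.0000  →  ωz = (0.04/1.8000)·-9.0000 = -0.2000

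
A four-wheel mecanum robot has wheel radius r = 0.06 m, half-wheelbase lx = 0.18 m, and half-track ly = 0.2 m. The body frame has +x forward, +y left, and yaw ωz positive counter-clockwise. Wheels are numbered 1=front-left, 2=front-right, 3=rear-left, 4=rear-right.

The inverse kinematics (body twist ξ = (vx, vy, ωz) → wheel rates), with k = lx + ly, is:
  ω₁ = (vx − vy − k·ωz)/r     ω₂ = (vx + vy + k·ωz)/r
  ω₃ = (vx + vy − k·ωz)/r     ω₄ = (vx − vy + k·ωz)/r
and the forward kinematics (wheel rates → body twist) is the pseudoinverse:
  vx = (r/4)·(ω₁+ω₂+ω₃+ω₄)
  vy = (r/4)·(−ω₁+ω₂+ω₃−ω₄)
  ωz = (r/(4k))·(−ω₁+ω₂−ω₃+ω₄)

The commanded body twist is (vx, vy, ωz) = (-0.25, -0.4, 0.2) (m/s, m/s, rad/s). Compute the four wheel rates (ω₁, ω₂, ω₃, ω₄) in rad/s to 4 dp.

(1.2333, -9.5667, -12.1000, 3.7667)

k = lx + ly = 0.18 + 0.2 = 0.3800;  k·ωz = 0.3800·0.2 = 0.0760
ω₁ (FL) = (vx − vy − k·ωz)/r = 0.0740/0.06 = 1.2333
ω₂ (FR) = (vx + vy + k·ωz)/r = -0.5740/0.06 = -9.5667
ω₃ (RL) = (vx + vy − k·ωz)/r = -0.7260/0.06 = -12.1000
ω₄ (RR) = (vx − vy + k·ωz)/r = 0.2260/0.06 = 3.7667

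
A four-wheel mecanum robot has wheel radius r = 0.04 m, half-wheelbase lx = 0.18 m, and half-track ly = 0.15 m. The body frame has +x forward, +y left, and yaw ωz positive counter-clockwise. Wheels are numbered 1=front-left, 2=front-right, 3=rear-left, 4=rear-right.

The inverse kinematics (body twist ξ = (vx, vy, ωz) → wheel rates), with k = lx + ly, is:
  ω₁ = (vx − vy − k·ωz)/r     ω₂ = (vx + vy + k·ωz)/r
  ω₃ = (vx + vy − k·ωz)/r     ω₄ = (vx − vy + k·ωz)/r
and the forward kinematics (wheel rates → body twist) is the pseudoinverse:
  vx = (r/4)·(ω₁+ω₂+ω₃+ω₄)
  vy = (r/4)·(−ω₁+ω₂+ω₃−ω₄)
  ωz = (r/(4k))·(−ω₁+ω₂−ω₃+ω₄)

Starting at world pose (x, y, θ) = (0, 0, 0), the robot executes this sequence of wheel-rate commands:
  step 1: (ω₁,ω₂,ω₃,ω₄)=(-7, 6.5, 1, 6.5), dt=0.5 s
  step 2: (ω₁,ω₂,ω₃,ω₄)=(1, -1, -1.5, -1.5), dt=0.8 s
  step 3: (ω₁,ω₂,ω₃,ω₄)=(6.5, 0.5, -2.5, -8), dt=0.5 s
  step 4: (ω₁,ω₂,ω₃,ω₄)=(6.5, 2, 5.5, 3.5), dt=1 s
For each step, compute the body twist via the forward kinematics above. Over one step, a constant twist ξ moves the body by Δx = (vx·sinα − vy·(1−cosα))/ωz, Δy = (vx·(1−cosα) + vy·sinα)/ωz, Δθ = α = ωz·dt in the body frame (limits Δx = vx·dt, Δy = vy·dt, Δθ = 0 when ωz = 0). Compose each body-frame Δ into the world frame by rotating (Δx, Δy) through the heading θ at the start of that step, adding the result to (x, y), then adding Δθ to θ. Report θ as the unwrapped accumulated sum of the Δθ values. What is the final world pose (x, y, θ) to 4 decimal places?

step 1: ξ=(vx,vy,ωz)=(0.0700, 0.0800, 0.5758), dt=0.5 → body Δ=(0.0288, 0.0445, 0.2879) → world pose (0.0288, 0.0445, 0.2879)
step 2: ξ=(vx,vy,ωz)=(-0.0300, -0.0200, -0.0606), dt=0.8 → body Δ=(-0.0244, -0.0154, -0.0485) → world pose (0.0098, 0.0228, 0.2394)
step 3: ξ=(vx,vy,ωz)=(-0.0350, -0.0050, -0.3485), dt=0.5 → body Δ=(-0.0176, -0.0010, -0.1742) → world pose (-0.0071, 0.0176, 0.0652)
step 4: ξ=(vx,vy,ωz)=(0.1750, -0.0250, -0.1970), dt=1.0 → body Δ=(0.1714, -0.0420, -0.1970) → world pose (0.1667, -0.0131, -0.1318)

(0.1667, -0.0131, -0.1318)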